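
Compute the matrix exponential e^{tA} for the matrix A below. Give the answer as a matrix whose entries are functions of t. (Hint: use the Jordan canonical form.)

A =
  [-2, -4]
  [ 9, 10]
e^{tA} =
  [-6*t*exp(4*t) + exp(4*t), -4*t*exp(4*t)]
  [9*t*exp(4*t), 6*t*exp(4*t) + exp(4*t)]

Strategy: write A = P · J · P⁻¹ where J is a Jordan canonical form, so e^{tA} = P · e^{tJ} · P⁻¹, and e^{tJ} can be computed block-by-block.

A has Jordan form
J =
  [4, 1]
  [0, 4]
(up to reordering of blocks).

Per-block formulas:
  For a 2×2 Jordan block J_2(4): exp(t · J_2(4)) = e^(4t)·(I + t·N), where N is the 2×2 nilpotent shift.

After assembling e^{tJ} and conjugating by P, we get:

e^{tA} =
  [-6*t*exp(4*t) + exp(4*t), -4*t*exp(4*t)]
  [9*t*exp(4*t), 6*t*exp(4*t) + exp(4*t)]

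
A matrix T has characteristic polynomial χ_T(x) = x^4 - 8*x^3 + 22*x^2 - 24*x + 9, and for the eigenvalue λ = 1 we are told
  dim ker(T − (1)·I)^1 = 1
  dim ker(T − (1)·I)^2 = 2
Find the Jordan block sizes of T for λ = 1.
Block sizes for λ = 1: [2]

From the dimensions of kernels of powers, the number of Jordan blocks of size at least j is d_j − d_{j−1} where d_j = dim ker(N^j) (with d_0 = 0). Computing the differences gives [1, 1].
The number of blocks of size exactly k is (#blocks of size ≥ k) − (#blocks of size ≥ k + 1), so the partition is: 1 block(s) of size 2.
In nonincreasing order the block sizes are [2].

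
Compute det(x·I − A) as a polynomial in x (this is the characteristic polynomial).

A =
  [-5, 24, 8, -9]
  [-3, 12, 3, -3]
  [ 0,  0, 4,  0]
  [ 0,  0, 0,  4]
x^4 - 15*x^3 + 84*x^2 - 208*x + 192

Expanding det(x·I − A) (e.g. by cofactor expansion or by noting that A is similar to its Jordan form J, which has the same characteristic polynomial as A) gives
  χ_A(x) = x^4 - 15*x^3 + 84*x^2 - 208*x + 192
which factors as (x - 4)^3*(x - 3). The eigenvalues (with algebraic multiplicities) are λ = 3 with multiplicity 1, λ = 4 with multiplicity 3.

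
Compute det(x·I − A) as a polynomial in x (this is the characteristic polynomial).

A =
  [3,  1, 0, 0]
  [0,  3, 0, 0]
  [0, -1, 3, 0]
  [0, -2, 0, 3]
x^4 - 12*x^3 + 54*x^2 - 108*x + 81

Expanding det(x·I − A) (e.g. by cofactor expansion or by noting that A is similar to its Jordan form J, which has the same characteristic polynomial as A) gives
  χ_A(x) = x^4 - 12*x^3 + 54*x^2 - 108*x + 81
which factors as (x - 3)^4. The eigenvalues (with algebraic multiplicities) are λ = 3 with multiplicity 4.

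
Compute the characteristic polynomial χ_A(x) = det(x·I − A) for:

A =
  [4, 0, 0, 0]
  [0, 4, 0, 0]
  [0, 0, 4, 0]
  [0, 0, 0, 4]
x^4 - 16*x^3 + 96*x^2 - 256*x + 256

Expanding det(x·I − A) (e.g. by cofactor expansion or by noting that A is similar to its Jordan form J, which has the same characteristic polynomial as A) gives
  χ_A(x) = x^4 - 16*x^3 + 96*x^2 - 256*x + 256
which factors as (x - 4)^4. The eigenvalues (with algebraic multiplicities) are λ = 4 with multiplicity 4.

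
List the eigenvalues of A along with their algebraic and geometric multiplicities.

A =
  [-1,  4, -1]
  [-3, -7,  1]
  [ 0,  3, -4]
λ = -4: alg = 3, geom = 1

Step 1 — factor the characteristic polynomial to read off the algebraic multiplicities:
  χ_A(x) = (x + 4)^3

Step 2 — compute geometric multiplicities via the rank-nullity identity g(λ) = n − rank(A − λI):
  rank(A − (-4)·I) = 2, so dim ker(A − (-4)·I) = n − 2 = 1

Summary:
  λ = -4: algebraic multiplicity = 3, geometric multiplicity = 1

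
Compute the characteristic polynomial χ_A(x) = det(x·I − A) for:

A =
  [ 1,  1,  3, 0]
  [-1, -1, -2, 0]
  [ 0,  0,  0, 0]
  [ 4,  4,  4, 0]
x^4

Expanding det(x·I − A) (e.g. by cofactor expansion or by noting that A is similar to its Jordan form J, which has the same characteristic polynomial as A) gives
  χ_A(x) = x^4
which factors as x^4. The eigenvalues (with algebraic multiplicities) are λ = 0 with multiplicity 4.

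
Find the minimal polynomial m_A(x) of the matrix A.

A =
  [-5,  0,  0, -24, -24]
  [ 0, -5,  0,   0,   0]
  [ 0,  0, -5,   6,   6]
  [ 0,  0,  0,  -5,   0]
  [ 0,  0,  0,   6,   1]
x^2 + 4*x - 5

The characteristic polynomial is χ_A(x) = (x - 1)*(x + 5)^4, so the eigenvalues are known. The minimal polynomial is
  m_A(x) = Π_λ (x − λ)^{k_λ}
where k_λ is the size of the *largest* Jordan block for λ (equivalently, the smallest k with (A − λI)^k v = 0 for every generalised eigenvector v of λ).

  λ = -5: largest Jordan block has size 1, contributing (x + 5)
  λ = 1: largest Jordan block has size 1, contributing (x − 1)

So m_A(x) = (x - 1)*(x + 5) = x^2 + 4*x - 5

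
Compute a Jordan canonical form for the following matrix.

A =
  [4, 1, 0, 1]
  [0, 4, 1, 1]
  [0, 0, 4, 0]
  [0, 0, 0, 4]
J_3(4) ⊕ J_1(4)

The characteristic polynomial is
  det(x·I − A) = x^4 - 16*x^3 + 96*x^2 - 256*x + 256 = (x - 4)^4

Eigenvalues and multiplicities (the geometric multiplicity of λ is n − rank(A − λI), which equals the number of Jordan blocks for λ):
  λ = 4: algebraic multiplicity = 4, geometric multiplicity = 2

Determining the block sizes for each eigenvalue:
  λ = 4: with am = 4 and gm = 2, the partition is not yet determined (e.g. several partitions of 4 into 2 parts exist). Let N = A − (4)·I. Computing rank(N^1) = 2, rank(N^2) = 1, rank(N^3) = 0; the number of blocks of size ≥ j is rank(N^{j−1}) − rank(N^j), giving [2, 1, 1]. So we have 1 block(s) of size 3, 1 block(s) of size 1 → block sizes [3, 1]

Assembling the blocks gives a Jordan form
J =
  [4, 1, 0, 0]
  [0, 4, 1, 0]
  [0, 0, 4, 0]
  [0, 0, 0, 4]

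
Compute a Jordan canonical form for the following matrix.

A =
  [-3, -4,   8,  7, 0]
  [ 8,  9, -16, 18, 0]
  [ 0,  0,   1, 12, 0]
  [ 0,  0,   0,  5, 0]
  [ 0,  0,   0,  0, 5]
J_1(1) ⊕ J_1(1) ⊕ J_2(5) ⊕ J_1(5)

The characteristic polynomial is
  det(x·I − A) = x^5 - 17*x^4 + 106*x^3 - 290*x^2 + 325*x - 125 = (x - 5)^3*(x - 1)^2

Eigenvalues and multiplicities (the geometric multiplicity of λ is n − rank(A − λI), which equals the number of Jordan blocks for λ):
  λ = 1: algebraic multiplicity = 2, geometric multiplicity = 2
  λ = 5: algebraic multiplicity = 3, geometric multiplicity = 2

Determining the block sizes for each eigenvalue:
  λ = 1: gm = am = 2, so every block has size 1 → block sizes [1, 1]
  λ = 5: 2 blocks summing to 3 forces exactly one block of size 2 and the rest size 1 → block sizes [2, 1]

Assembling the blocks gives a Jordan form
J =
  [1, 0, 0, 0, 0]
  [0, 1, 0, 0, 0]
  [0, 0, 5, 1, 0]
  [0, 0, 0, 5, 0]
  [0, 0, 0, 0, 5]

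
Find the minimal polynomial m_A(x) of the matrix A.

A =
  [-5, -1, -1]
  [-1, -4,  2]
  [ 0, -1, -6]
x^3 + 15*x^2 + 75*x + 125

The characteristic polynomial is χ_A(x) = (x + 5)^3, so the eigenvalues are known. The minimal polynomial is
  m_A(x) = Π_λ (x − λ)^{k_λ}
where k_λ is the size of the *largest* Jordan block for λ (equivalently, the smallest k with (A − λI)^k v = 0 for every generalised eigenvector v of λ).

  λ = -5: largest Jordan block has size 3, contributing (x + 5)^3

So m_A(x) = (x + 5)^3 = x^3 + 15*x^2 + 75*x + 125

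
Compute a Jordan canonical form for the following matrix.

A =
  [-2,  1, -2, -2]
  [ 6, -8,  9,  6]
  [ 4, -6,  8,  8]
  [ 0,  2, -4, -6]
J_3(-2) ⊕ J_1(-2)

The characteristic polynomial is
  det(x·I − A) = x^4 + 8*x^3 + 24*x^2 + 32*x + 16 = (x + 2)^4

Eigenvalues and multiplicities (the geometric multiplicity of λ is n − rank(A − λI), which equals the number of Jordan blocks for λ):
  λ = -2: algebraic multiplicity = 4, geometric multiplicity = 2

Determining the block sizes for each eigenvalue:
  λ = -2: with am = 4 and gm = 2, the partition is not yet determined (e.g. several partitions of 4 into 2 parts exist). Let N = A − (-2)·I. Computing rank(N^1) = 2, rank(N^2) = 1, rank(N^3) = 0; the number of blocks of size ≥ j is rank(N^{j−1}) − rank(N^j), giving [2, 1, 1]. So we have 1 block(s) of size 3, 1 block(s) of size 1 → block sizes [3, 1]

Assembling the blocks gives a Jordan form
J =
  [-2,  1,  0,  0]
  [ 0, -2,  1,  0]
  [ 0,  0, -2,  0]
  [ 0,  0,  0, -2]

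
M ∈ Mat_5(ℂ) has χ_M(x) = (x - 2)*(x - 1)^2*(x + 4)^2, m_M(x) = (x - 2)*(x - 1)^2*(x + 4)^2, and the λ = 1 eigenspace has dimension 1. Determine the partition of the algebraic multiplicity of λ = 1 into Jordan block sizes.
Block sizes for λ = 1: [2]

Step 1 — from the characteristic polynomial, algebraic multiplicity of λ = 1 is 2. From dim ker(M − (1)·I) = 1, there are exactly 1 Jordan blocks for λ = 1.
Step 2 — from the minimal polynomial, the factor (x − 1)^2 tells us the largest block for λ = 1 has size 2.
Step 3 — with total size 2, 1 blocks, and largest block 2, the block sizes (in nonincreasing order) are [2].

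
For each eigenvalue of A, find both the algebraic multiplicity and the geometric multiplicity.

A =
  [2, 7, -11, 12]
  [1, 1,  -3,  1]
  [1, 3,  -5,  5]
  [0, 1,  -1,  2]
λ = 0: alg = 4, geom = 2

Step 1 — factor the characteristic polynomial to read off the algebraic multiplicities:
  χ_A(x) = x^4

Step 2 — compute geometric multiplicities via the rank-nullity identity g(λ) = n − rank(A − λI):
  rank(A − (0)·I) = 2, so dim ker(A − (0)·I) = n − 2 = 2

Summary:
  λ = 0: algebraic multiplicity = 4, geometric multiplicity = 2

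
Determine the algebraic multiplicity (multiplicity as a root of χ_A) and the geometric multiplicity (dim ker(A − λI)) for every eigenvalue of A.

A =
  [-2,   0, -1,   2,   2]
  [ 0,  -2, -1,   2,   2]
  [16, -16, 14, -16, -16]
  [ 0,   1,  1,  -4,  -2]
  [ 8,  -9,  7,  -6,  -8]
λ = -2: alg = 4, geom = 2; λ = 6: alg = 1, geom = 1

Step 1 — factor the characteristic polynomial to read off the algebraic multiplicities:
  χ_A(x) = (x - 6)*(x + 2)^4

Step 2 — compute geometric multiplicities via the rank-nullity identity g(λ) = n − rank(A − λI):
  rank(A − (-2)·I) = 3, so dim ker(A − (-2)·I) = n − 3 = 2
  rank(A − (6)·I) = 4, so dim ker(A − (6)·I) = n − 4 = 1

Summary:
  λ = -2: algebraic multiplicity = 4, geometric multiplicity = 2
  λ = 6: algebraic multiplicity = 1, geometric multiplicity = 1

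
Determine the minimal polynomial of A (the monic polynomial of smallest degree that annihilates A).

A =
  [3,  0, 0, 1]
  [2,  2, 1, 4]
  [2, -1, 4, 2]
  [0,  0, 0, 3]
x^2 - 6*x + 9

The characteristic polynomial is χ_A(x) = (x - 3)^4, so the eigenvalues are known. The minimal polynomial is
  m_A(x) = Π_λ (x − λ)^{k_λ}
where k_λ is the size of the *largest* Jordan block for λ (equivalently, the smallest k with (A − λI)^k v = 0 for every generalised eigenvector v of λ).

  λ = 3: largest Jordan block has size 2, contributing (x − 3)^2

So m_A(x) = (x - 3)^2 = x^2 - 6*x + 9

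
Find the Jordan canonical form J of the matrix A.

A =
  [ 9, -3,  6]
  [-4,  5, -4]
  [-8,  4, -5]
J_2(3) ⊕ J_1(3)

The characteristic polynomial is
  det(x·I − A) = x^3 - 9*x^2 + 27*x - 27 = (x - 3)^3

Eigenvalues and multiplicities (the geometric multiplicity of λ is n − rank(A − λI), which equals the number of Jordan blocks for λ):
  λ = 3: algebraic multiplicity = 3, geometric multiplicity = 2

Determining the block sizes for each eigenvalue:
  λ = 3: 2 blocks summing to 3 forces exactly one block of size 2 and the rest size 1 → block sizes [2, 1]

Assembling the blocks gives a Jordan form
J =
  [3, 1, 0]
  [0, 3, 0]
  [0, 0, 3]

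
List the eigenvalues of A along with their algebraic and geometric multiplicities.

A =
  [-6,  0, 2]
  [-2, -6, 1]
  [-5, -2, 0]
λ = -4: alg = 3, geom = 1

Step 1 — factor the characteristic polynomial to read off the algebraic multiplicities:
  χ_A(x) = (x + 4)^3

Step 2 — compute geometric multiplicities via the rank-nullity identity g(λ) = n − rank(A − λI):
  rank(A − (-4)·I) = 2, so dim ker(A − (-4)·I) = n − 2 = 1

Summary:
  λ = -4: algebraic multiplicity = 3, geometric multiplicity = 1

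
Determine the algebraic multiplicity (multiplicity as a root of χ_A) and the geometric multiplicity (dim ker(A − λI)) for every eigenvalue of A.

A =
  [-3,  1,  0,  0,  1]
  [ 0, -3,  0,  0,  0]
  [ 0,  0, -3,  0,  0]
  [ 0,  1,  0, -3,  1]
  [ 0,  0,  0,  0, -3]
λ = -3: alg = 5, geom = 4

Step 1 — factor the characteristic polynomial to read off the algebraic multiplicities:
  χ_A(x) = (x + 3)^5

Step 2 — compute geometric multiplicities via the rank-nullity identity g(λ) = n − rank(A − λI):
  rank(A − (-3)·I) = 1, so dim ker(A − (-3)·I) = n − 1 = 4

Summary:
  λ = -3: algebraic multiplicity = 5, geometric multiplicity = 4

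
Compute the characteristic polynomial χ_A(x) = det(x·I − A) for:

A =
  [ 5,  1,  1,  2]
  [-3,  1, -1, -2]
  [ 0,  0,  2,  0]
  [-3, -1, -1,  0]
x^4 - 8*x^3 + 24*x^2 - 32*x + 16

Expanding det(x·I − A) (e.g. by cofactor expansion or by noting that A is similar to its Jordan form J, which has the same characteristic polynomial as A) gives
  χ_A(x) = x^4 - 8*x^3 + 24*x^2 - 32*x + 16
which factors as (x - 2)^4. The eigenvalues (with algebraic multiplicities) are λ = 2 with multiplicity 4.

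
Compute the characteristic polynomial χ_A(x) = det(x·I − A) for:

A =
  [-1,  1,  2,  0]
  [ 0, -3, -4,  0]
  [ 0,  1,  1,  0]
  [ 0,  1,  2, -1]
x^4 + 4*x^3 + 6*x^2 + 4*x + 1

Expanding det(x·I − A) (e.g. by cofactor expansion or by noting that A is similar to its Jordan form J, which has the same characteristic polynomial as A) gives
  χ_A(x) = x^4 + 4*x^3 + 6*x^2 + 4*x + 1
which factors as (x + 1)^4. The eigenvalues (with algebraic multiplicities) are λ = -1 with multiplicity 4.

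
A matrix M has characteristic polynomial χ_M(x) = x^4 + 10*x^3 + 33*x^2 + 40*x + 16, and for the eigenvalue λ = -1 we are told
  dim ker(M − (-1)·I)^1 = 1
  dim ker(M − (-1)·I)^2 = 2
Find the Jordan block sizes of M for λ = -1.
Block sizes for λ = -1: [2]

From the dimensions of kernels of powers, the number of Jordan blocks of size at least j is d_j − d_{j−1} where d_j = dim ker(N^j) (with d_0 = 0). Computing the differences gives [1, 1].
The number of blocks of size exactly k is (#blocks of size ≥ k) − (#blocks of size ≥ k + 1), so the partition is: 1 block(s) of size 2.
In nonincreasing order the block sizes are [2].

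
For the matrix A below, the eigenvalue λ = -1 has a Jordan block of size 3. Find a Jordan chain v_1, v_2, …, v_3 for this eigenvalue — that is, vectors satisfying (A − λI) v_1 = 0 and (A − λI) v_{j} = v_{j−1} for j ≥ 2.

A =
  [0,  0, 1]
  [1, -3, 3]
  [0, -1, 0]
A Jordan chain for λ = -1 of length 3:
v_1 = (1, -1, -1)ᵀ
v_2 = (1, 1, 0)ᵀ
v_3 = (1, 0, 0)ᵀ

Let N = A − (-1)·I. We want v_3 with N^3 v_3 = 0 but N^2 v_3 ≠ 0; then v_{j-1} := N · v_j for j = 3, …, 2.

Pick v_3 = (1, 0, 0)ᵀ.
Then v_2 = N · v_3 = (1, 1, 0)ᵀ.
Then v_1 = N · v_2 = (1, -1, -1)ᵀ.

Sanity check: (A − (-1)·I) v_1 = (0, 0, 0)ᵀ = 0. ✓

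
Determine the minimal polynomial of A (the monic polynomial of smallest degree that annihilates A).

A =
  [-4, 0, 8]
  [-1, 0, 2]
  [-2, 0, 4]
x^2

The characteristic polynomial is χ_A(x) = x^3, so the eigenvalues are known. The minimal polynomial is
  m_A(x) = Π_λ (x − λ)^{k_λ}
where k_λ is the size of the *largest* Jordan block for λ (equivalently, the smallest k with (A − λI)^k v = 0 for every generalised eigenvector v of λ).

  λ = 0: largest Jordan block has size 2, contributing (x − 0)^2

So m_A(x) = x^2 = x^2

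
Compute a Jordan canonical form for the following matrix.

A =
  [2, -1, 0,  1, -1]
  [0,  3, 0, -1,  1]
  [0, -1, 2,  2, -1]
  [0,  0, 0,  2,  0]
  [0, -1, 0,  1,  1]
J_2(2) ⊕ J_2(2) ⊕ J_1(2)

The characteristic polynomial is
  det(x·I − A) = x^5 - 10*x^4 + 40*x^3 - 80*x^2 + 80*x - 32 = (x - 2)^5

Eigenvalues and multiplicities (the geometric multiplicity of λ is n − rank(A − λI), which equals the number of Jordan blocks for λ):
  λ = 2: algebraic multiplicity = 5, geometric multiplicity = 3

Determining the block sizes for each eigenvalue:
  λ = 2: with am = 5 and gm = 3, the partition is not yet determined (e.g. several partitions of 5 into 3 parts exist). Let N = A − (2)·I. Computing rank(N^1) = 2, rank(N^2) = 0; the number of blocks of size ≥ j is rank(N^{j−1}) − rank(N^j), giving [3, 2]. So we have 2 block(s) of size 2, 1 block(s) of size 1 → block sizes [2, 2, 1]

Assembling the blocks gives a Jordan form
J =
  [2, 1, 0, 0, 0]
  [0, 2, 0, 0, 0]
  [0, 0, 2, 1, 0]
  [0, 0, 0, 2, 0]
  [0, 0, 0, 0, 2]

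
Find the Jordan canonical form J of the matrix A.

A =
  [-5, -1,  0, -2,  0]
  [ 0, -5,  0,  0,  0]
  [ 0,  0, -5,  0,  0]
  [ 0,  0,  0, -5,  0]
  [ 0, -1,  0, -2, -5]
J_2(-5) ⊕ J_1(-5) ⊕ J_1(-5) ⊕ J_1(-5)

The characteristic polynomial is
  det(x·I − A) = x^5 + 25*x^4 + 250*x^3 + 1250*x^2 + 3125*x + 3125 = (x + 5)^5

Eigenvalues and multiplicities (the geometric multiplicity of λ is n − rank(A − λI), which equals the number of Jordan blocks for λ):
  λ = -5: algebraic multiplicity = 5, geometric multiplicity = 4

Determining the block sizes for each eigenvalue:
  λ = -5: 4 blocks summing to 5 forces exactly one block of size 2 and the rest size 1 → block sizes [2, 1, 1, 1]

Assembling the blocks gives a Jordan form
J =
  [-5,  1,  0,  0,  0]
  [ 0, -5,  0,  0,  0]
  [ 0,  0, -5,  0,  0]
  [ 0,  0,  0, -5,  0]
  [ 0,  0,  0,  0, -5]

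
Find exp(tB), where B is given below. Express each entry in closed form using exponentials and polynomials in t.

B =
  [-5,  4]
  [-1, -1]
e^{tB} =
  [-2*t*exp(-3*t) + exp(-3*t), 4*t*exp(-3*t)]
  [-t*exp(-3*t), 2*t*exp(-3*t) + exp(-3*t)]

Strategy: write B = P · J · P⁻¹ where J is a Jordan canonical form, so e^{tB} = P · e^{tJ} · P⁻¹, and e^{tJ} can be computed block-by-block.

B has Jordan form
J =
  [-3,  1]
  [ 0, -3]
(up to reordering of blocks).

Per-block formulas:
  For a 2×2 Jordan block J_2(-3): exp(t · J_2(-3)) = e^(-3t)·(I + t·N), where N is the 2×2 nilpotent shift.

After assembling e^{tJ} and conjugating by P, we get:

e^{tB} =
  [-2*t*exp(-3*t) + exp(-3*t), 4*t*exp(-3*t)]
  [-t*exp(-3*t), 2*t*exp(-3*t) + exp(-3*t)]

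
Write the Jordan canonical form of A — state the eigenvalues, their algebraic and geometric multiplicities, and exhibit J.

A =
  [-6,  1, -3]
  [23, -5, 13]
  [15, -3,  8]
J_3(-1)

The characteristic polynomial is
  det(x·I − A) = x^3 + 3*x^2 + 3*x + 1 = (x + 1)^3

Eigenvalues and multiplicities (the geometric multiplicity of λ is n − rank(A − λI), which equals the number of Jordan blocks for λ):
  λ = -1: algebraic multiplicity = 3, geometric multiplicity = 1

Determining the block sizes for each eigenvalue:
  λ = -1: one block (gm = 1), so the single block has size am = 3 → block sizes [3]

Assembling the blocks gives a Jordan form
J =
  [-1,  1,  0]
  [ 0, -1,  1]
  [ 0,  0, -1]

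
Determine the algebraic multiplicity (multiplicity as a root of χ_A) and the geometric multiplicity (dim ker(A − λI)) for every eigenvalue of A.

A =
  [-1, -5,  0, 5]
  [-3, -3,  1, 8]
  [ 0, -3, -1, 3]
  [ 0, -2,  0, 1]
λ = -1: alg = 4, geom = 2

Step 1 — factor the characteristic polynomial to read off the algebraic multiplicities:
  χ_A(x) = (x + 1)^4

Step 2 — compute geometric multiplicities via the rank-nullity identity g(λ) = n − rank(A − λI):
  rank(A − (-1)·I) = 2, so dim ker(A − (-1)·I) = n − 2 = 2

Summary:
  λ = -1: algebraic multiplicity = 4, geometric multiplicity = 2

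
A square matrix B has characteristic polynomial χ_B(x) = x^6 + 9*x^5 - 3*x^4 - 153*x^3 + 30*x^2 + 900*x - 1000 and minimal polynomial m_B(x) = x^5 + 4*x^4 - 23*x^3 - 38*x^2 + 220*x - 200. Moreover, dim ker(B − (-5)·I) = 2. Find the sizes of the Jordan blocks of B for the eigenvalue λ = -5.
Block sizes for λ = -5: [2, 1]

Step 1 — from the characteristic polynomial, algebraic multiplicity of λ = -5 is 3. From dim ker(B − (-5)·I) = 2, there are exactly 2 Jordan blocks for λ = -5.
Step 2 — from the minimal polynomial, the factor (x + 5)^2 tells us the largest block for λ = -5 has size 2.
Step 3 — with total size 3, 2 blocks, and largest block 2, the block sizes (in nonincreasing order) are [2, 1].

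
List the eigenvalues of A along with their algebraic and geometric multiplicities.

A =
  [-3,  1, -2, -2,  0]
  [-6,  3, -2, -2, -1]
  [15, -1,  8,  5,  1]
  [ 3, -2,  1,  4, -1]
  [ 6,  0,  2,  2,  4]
λ = 3: alg = 4, geom = 2; λ = 4: alg = 1, geom = 1

Step 1 — factor the characteristic polynomial to read off the algebraic multiplicities:
  χ_A(x) = (x - 4)*(x - 3)^4

Step 2 — compute geometric multiplicities via the rank-nullity identity g(λ) = n − rank(A − λI):
  rank(A − (3)·I) = 3, so dim ker(A − (3)·I) = n − 3 = 2
  rank(A − (4)·I) = 4, so dim ker(A − (4)·I) = n − 4 = 1

Summary:
  λ = 3: algebraic multiplicity = 4, geometric multiplicity = 2
  λ = 4: algebraic multiplicity = 1, geometric multiplicity = 1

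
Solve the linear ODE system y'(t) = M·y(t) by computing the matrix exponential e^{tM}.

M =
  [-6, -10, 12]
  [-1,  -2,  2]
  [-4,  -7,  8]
e^{tM} =
  [-t^2 - 6*t + 1, -2*t^2 - 10*t, 2*t^2 + 12*t]
  [-t, 1 - 2*t, 2*t]
  [-t^2/2 - 4*t, -t^2 - 7*t, t^2 + 8*t + 1]

Strategy: write M = P · J · P⁻¹ where J is a Jordan canonical form, so e^{tM} = P · e^{tJ} · P⁻¹, and e^{tJ} can be computed block-by-block.

M has Jordan form
J =
  [0, 1, 0]
  [0, 0, 1]
  [0, 0, 0]
(up to reordering of blocks).

Per-block formulas:
  For a 3×3 Jordan block J_3(0): exp(t · J_3(0)) = e^(0t)·(I + t·N + (t^2/2)·N^2), where N is the 3×3 nilpotent shift.

After assembling e^{tJ} and conjugating by P, we get:

e^{tM} =
  [-t^2 - 6*t + 1, -2*t^2 - 10*t, 2*t^2 + 12*t]
  [-t, 1 - 2*t, 2*t]
  [-t^2/2 - 4*t, -t^2 - 7*t, t^2 + 8*t + 1]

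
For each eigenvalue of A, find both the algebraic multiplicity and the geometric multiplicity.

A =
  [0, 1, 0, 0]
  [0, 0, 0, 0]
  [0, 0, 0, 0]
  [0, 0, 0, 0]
λ = 0: alg = 4, geom = 3

Step 1 — factor the characteristic polynomial to read off the algebraic multiplicities:
  χ_A(x) = x^4

Step 2 — compute geometric multiplicities via the rank-nullity identity g(λ) = n − rank(A − λI):
  rank(A − (0)·I) = 1, so dim ker(A − (0)·I) = n − 1 = 3

Summary:
  λ = 0: algebraic multiplicity = 4, geometric multiplicity = 3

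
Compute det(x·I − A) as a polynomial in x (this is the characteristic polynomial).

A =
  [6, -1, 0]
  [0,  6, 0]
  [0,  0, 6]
x^3 - 18*x^2 + 108*x - 216

Expanding det(x·I − A) (e.g. by cofactor expansion or by noting that A is similar to its Jordan form J, which has the same characteristic polynomial as A) gives
  χ_A(x) = x^3 - 18*x^2 + 108*x - 216
which factors as (x - 6)^3. The eigenvalues (with algebraic multiplicities) are λ = 6 with multiplicity 3.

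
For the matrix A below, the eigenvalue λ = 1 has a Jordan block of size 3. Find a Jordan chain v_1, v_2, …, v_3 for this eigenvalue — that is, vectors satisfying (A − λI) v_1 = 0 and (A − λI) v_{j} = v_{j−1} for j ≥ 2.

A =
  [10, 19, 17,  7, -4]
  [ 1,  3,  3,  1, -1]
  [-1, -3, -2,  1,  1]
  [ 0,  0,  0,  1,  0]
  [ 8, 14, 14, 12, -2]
A Jordan chain for λ = 1 of length 3:
v_1 = (-1, 0, 1, 0, 2)ᵀ
v_2 = (1, -1, 1, 0, 2)ᵀ
v_3 = (2, 0, -1, 0, 0)ᵀ

Let N = A − (1)·I. We want v_3 with N^3 v_3 = 0 but N^2 v_3 ≠ 0; then v_{j-1} := N · v_j for j = 3, …, 2.

Pick v_3 = (2, 0, -1, 0, 0)ᵀ.
Then v_2 = N · v_3 = (1, -1, 1, 0, 2)ᵀ.
Then v_1 = N · v_2 = (-1, 0, 1, 0, 2)ᵀ.

Sanity check: (A − (1)·I) v_1 = (0, 0, 0, 0, 0)ᵀ = 0. ✓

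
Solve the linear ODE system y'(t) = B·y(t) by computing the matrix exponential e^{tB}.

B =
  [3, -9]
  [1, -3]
e^{tB} =
  [3*t + 1, -9*t]
  [t, 1 - 3*t]

Strategy: write B = P · J · P⁻¹ where J is a Jordan canonical form, so e^{tB} = P · e^{tJ} · P⁻¹, and e^{tJ} can be computed block-by-block.

B has Jordan form
J =
  [0, 1]
  [0, 0]
(up to reordering of blocks).

Per-block formulas:
  For a 2×2 Jordan block J_2(0): exp(t · J_2(0)) = e^(0t)·(I + t·N), where N is the 2×2 nilpotent shift.

After assembling e^{tJ} and conjugating by P, we get:

e^{tB} =
  [3*t + 1, -9*t]
  [t, 1 - 3*t]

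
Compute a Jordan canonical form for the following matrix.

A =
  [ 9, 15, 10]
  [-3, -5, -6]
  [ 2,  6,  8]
J_2(4) ⊕ J_1(4)

The characteristic polynomial is
  det(x·I − A) = x^3 - 12*x^2 + 48*x - 64 = (x - 4)^3

Eigenvalues and multiplicities (the geometric multiplicity of λ is n − rank(A − λI), which equals the number of Jordan blocks for λ):
  λ = 4: algebraic multiplicity = 3, geometric multiplicity = 2

Determining the block sizes for each eigenvalue:
  λ = 4: 2 blocks summing to 3 forces exactly one block of size 2 and the rest size 1 → block sizes [2, 1]

Assembling the blocks gives a Jordan form
J =
  [4, 1, 0]
  [0, 4, 0]
  [0, 0, 4]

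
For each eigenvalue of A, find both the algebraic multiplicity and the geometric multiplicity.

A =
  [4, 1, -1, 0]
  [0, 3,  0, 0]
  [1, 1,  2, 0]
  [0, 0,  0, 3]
λ = 3: alg = 4, geom = 3

Step 1 — factor the characteristic polynomial to read off the algebraic multiplicities:
  χ_A(x) = (x - 3)^4

Step 2 — compute geometric multiplicities via the rank-nullity identity g(λ) = n − rank(A − λI):
  rank(A − (3)·I) = 1, so dim ker(A − (3)·I) = n − 1 = 3

Summary:
  λ = 3: algebraic multiplicity = 4, geometric multiplicity = 3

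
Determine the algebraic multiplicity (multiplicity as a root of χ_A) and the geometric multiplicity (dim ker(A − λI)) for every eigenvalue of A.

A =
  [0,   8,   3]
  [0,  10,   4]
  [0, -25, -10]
λ = 0: alg = 3, geom = 1

Step 1 — factor the characteristic polynomial to read off the algebraic multiplicities:
  χ_A(x) = x^3

Step 2 — compute geometric multiplicities via the rank-nullity identity g(λ) = n − rank(A − λI):
  rank(A − (0)·I) = 2, so dim ker(A − (0)·I) = n − 2 = 1

Summary:
  λ = 0: algebraic multiplicity = 3, geometric multiplicity = 1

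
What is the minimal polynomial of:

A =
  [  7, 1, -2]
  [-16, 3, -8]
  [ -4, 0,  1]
x^3 - 11*x^2 + 39*x - 45

The characteristic polynomial is χ_A(x) = (x - 5)*(x - 3)^2, so the eigenvalues are known. The minimal polynomial is
  m_A(x) = Π_λ (x − λ)^{k_λ}
where k_λ is the size of the *largest* Jordan block for λ (equivalently, the smallest k with (A − λI)^k v = 0 for every generalised eigenvector v of λ).

  λ = 3: largest Jordan block has size 2, contributing (x − 3)^2
  λ = 5: largest Jordan block has size 1, contributing (x − 5)

So m_A(x) = (x - 5)*(x - 3)^2 = x^3 - 11*x^2 + 39*x - 45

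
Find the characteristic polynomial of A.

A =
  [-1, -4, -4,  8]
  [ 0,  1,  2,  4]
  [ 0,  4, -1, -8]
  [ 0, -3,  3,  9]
x^4 - 8*x^3 + 18*x^2 - 27

Expanding det(x·I − A) (e.g. by cofactor expansion or by noting that A is similar to its Jordan form J, which has the same characteristic polynomial as A) gives
  χ_A(x) = x^4 - 8*x^3 + 18*x^2 - 27
which factors as (x - 3)^3*(x + 1). The eigenvalues (with algebraic multiplicities) are λ = -1 with multiplicity 1, λ = 3 with multiplicity 3.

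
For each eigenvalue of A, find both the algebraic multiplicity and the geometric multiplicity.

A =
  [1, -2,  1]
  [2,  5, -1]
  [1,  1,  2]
λ = 2: alg = 1, geom = 1; λ = 3: alg = 2, geom = 1

Step 1 — factor the characteristic polynomial to read off the algebraic multiplicities:
  χ_A(x) = (x - 3)^2*(x - 2)

Step 2 — compute geometric multiplicities via the rank-nullity identity g(λ) = n − rank(A − λI):
  rank(A − (2)·I) = 2, so dim ker(A − (2)·I) = n − 2 = 1
  rank(A − (3)·I) = 2, so dim ker(A − (3)·I) = n − 2 = 1

Summary:
  λ = 2: algebraic multiplicity = 1, geometric multiplicity = 1
  λ = 3: algebraic multiplicity = 2, geometric multiplicity = 1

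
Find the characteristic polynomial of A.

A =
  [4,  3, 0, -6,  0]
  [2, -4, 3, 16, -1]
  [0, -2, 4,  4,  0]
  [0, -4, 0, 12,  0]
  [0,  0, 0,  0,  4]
x^5 - 20*x^4 + 160*x^3 - 640*x^2 + 1280*x - 1024

Expanding det(x·I − A) (e.g. by cofactor expansion or by noting that A is similar to its Jordan form J, which has the same characteristic polynomial as A) gives
  χ_A(x) = x^5 - 20*x^4 + 160*x^3 - 640*x^2 + 1280*x - 1024
which factors as (x - 4)^5. The eigenvalues (with algebraic multiplicities) are λ = 4 with multiplicity 5.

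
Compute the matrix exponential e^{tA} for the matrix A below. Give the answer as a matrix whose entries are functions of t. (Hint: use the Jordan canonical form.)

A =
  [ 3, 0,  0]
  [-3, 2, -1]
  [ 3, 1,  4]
e^{tA} =
  [exp(3*t), 0, 0]
  [-3*t*exp(3*t), -t*exp(3*t) + exp(3*t), -t*exp(3*t)]
  [3*t*exp(3*t), t*exp(3*t), t*exp(3*t) + exp(3*t)]

Strategy: write A = P · J · P⁻¹ where J is a Jordan canonical form, so e^{tA} = P · e^{tJ} · P⁻¹, and e^{tJ} can be computed block-by-block.

A has Jordan form
J =
  [3, 1, 0]
  [0, 3, 0]
  [0, 0, 3]
(up to reordering of blocks).

Per-block formulas:
  For a 2×2 Jordan block J_2(3): exp(t · J_2(3)) = e^(3t)·(I + t·N), where N is the 2×2 nilpotent shift.
  For a 1×1 block at λ = 3: exp(t · [3]) = [e^(3t)].

After assembling e^{tJ} and conjugating by P, we get:

e^{tA} =
  [exp(3*t), 0, 0]
  [-3*t*exp(3*t), -t*exp(3*t) + exp(3*t), -t*exp(3*t)]
  [3*t*exp(3*t), t*exp(3*t), t*exp(3*t) + exp(3*t)]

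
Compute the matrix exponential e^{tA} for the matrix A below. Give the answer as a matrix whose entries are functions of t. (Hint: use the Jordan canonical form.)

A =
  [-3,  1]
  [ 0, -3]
e^{tA} =
  [exp(-3*t), t*exp(-3*t)]
  [0, exp(-3*t)]

Strategy: write A = P · J · P⁻¹ where J is a Jordan canonical form, so e^{tA} = P · e^{tJ} · P⁻¹, and e^{tJ} can be computed block-by-block.

A has Jordan form
J =
  [-3,  1]
  [ 0, -3]
(up to reordering of blocks).

Per-block formulas:
  For a 2×2 Jordan block J_2(-3): exp(t · J_2(-3)) = e^(-3t)·(I + t·N), where N is the 2×2 nilpotent shift.

After assembling e^{tJ} and conjugating by P, we get:

e^{tA} =
  [exp(-3*t), t*exp(-3*t)]
  [0, exp(-3*t)]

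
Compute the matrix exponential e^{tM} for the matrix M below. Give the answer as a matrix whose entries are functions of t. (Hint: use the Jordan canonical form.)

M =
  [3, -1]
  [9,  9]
e^{tM} =
  [-3*t*exp(6*t) + exp(6*t), -t*exp(6*t)]
  [9*t*exp(6*t), 3*t*exp(6*t) + exp(6*t)]

Strategy: write M = P · J · P⁻¹ where J is a Jordan canonical form, so e^{tM} = P · e^{tJ} · P⁻¹, and e^{tJ} can be computed block-by-block.

M has Jordan form
J =
  [6, 1]
  [0, 6]
(up to reordering of blocks).

Per-block formulas:
  For a 2×2 Jordan block J_2(6): exp(t · J_2(6)) = e^(6t)·(I + t·N), where N is the 2×2 nilpotent shift.

After assembling e^{tJ} and conjugating by P, we get:

e^{tM} =
  [-3*t*exp(6*t) + exp(6*t), -t*exp(6*t)]
  [9*t*exp(6*t), 3*t*exp(6*t) + exp(6*t)]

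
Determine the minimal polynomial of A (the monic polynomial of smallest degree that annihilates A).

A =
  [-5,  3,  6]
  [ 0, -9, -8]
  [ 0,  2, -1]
x^2 + 10*x + 25

The characteristic polynomial is χ_A(x) = (x + 5)^3, so the eigenvalues are known. The minimal polynomial is
  m_A(x) = Π_λ (x − λ)^{k_λ}
where k_λ is the size of the *largest* Jordan block for λ (equivalently, the smallest k with (A − λI)^k v = 0 for every generalised eigenvector v of λ).

  λ = -5: largest Jordan block has size 2, contributing (x + 5)^2

So m_A(x) = (x + 5)^2 = x^2 + 10*x + 25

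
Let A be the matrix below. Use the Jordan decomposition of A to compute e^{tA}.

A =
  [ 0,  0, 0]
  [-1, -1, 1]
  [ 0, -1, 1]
e^{tA} =
  [1, 0, 0]
  [t^2/2 - t, 1 - t, t]
  [t^2/2, -t, t + 1]

Strategy: write A = P · J · P⁻¹ where J is a Jordan canonical form, so e^{tA} = P · e^{tJ} · P⁻¹, and e^{tJ} can be computed block-by-block.

A has Jordan form
J =
  [0, 1, 0]
  [0, 0, 1]
  [0, 0, 0]
(up to reordering of blocks).

Per-block formulas:
  For a 3×3 Jordan block J_3(0): exp(t · J_3(0)) = e^(0t)·(I + t·N + (t^2/2)·N^2), where N is the 3×3 nilpotent shift.

After assembling e^{tJ} and conjugating by P, we get:

e^{tA} =
  [1, 0, 0]
  [t^2/2 - t, 1 - t, t]
  [t^2/2, -t, t + 1]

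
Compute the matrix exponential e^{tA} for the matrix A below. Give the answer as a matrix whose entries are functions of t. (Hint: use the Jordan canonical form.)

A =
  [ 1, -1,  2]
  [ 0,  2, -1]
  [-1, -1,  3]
e^{tA} =
  [-t^2*exp(2*t)/2 - t*exp(2*t) + exp(2*t), -t^2*exp(2*t)/2 - t*exp(2*t), t^2*exp(2*t)/2 + 2*t*exp(2*t)]
  [t^2*exp(2*t)/2, t^2*exp(2*t)/2 + exp(2*t), -t^2*exp(2*t)/2 - t*exp(2*t)]
  [-t*exp(2*t), -t*exp(2*t), t*exp(2*t) + exp(2*t)]

Strategy: write A = P · J · P⁻¹ where J is a Jordan canonical form, so e^{tA} = P · e^{tJ} · P⁻¹, and e^{tJ} can be computed block-by-block.

A has Jordan form
J =
  [2, 1, 0]
  [0, 2, 1]
  [0, 0, 2]
(up to reordering of blocks).

Per-block formulas:
  For a 3×3 Jordan block J_3(2): exp(t · J_3(2)) = e^(2t)·(I + t·N + (t^2/2)·N^2), where N is the 3×3 nilpotent shift.

After assembling e^{tJ} and conjugating by P, we get:

e^{tA} =
  [-t^2*exp(2*t)/2 - t*exp(2*t) + exp(2*t), -t^2*exp(2*t)/2 - t*exp(2*t), t^2*exp(2*t)/2 + 2*t*exp(2*t)]
  [t^2*exp(2*t)/2, t^2*exp(2*t)/2 + exp(2*t), -t^2*exp(2*t)/2 - t*exp(2*t)]
  [-t*exp(2*t), -t*exp(2*t), t*exp(2*t) + exp(2*t)]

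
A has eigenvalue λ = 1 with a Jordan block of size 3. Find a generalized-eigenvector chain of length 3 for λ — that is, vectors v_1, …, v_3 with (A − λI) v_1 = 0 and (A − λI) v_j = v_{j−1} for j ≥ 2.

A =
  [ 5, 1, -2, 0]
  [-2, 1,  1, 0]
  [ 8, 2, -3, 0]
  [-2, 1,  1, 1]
A Jordan chain for λ = 1 of length 3:
v_1 = (-2, 0, -4, -2)ᵀ
v_2 = (4, -2, 8, -2)ᵀ
v_3 = (1, 0, 0, 0)ᵀ

Let N = A − (1)·I. We want v_3 with N^3 v_3 = 0 but N^2 v_3 ≠ 0; then v_{j-1} := N · v_j for j = 3, …, 2.

Pick v_3 = (1, 0, 0, 0)ᵀ.
Then v_2 = N · v_3 = (4, -2, 8, -2)ᵀ.
Then v_1 = N · v_2 = (-2, 0, -4, -2)ᵀ.

Sanity check: (A − (1)·I) v_1 = (0, 0, 0, 0)ᵀ = 0. ✓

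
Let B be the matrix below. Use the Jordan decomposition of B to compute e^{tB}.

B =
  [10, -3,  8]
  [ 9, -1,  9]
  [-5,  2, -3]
e^{tB} =
  [-3*t^2*exp(2*t)/2 + 8*t*exp(2*t) + exp(2*t), t^2*exp(2*t)/2 - 3*t*exp(2*t), -3*t^2*exp(2*t)/2 + 8*t*exp(2*t)]
  [9*t*exp(2*t), -3*t*exp(2*t) + exp(2*t), 9*t*exp(2*t)]
  [3*t^2*exp(2*t)/2 - 5*t*exp(2*t), -t^2*exp(2*t)/2 + 2*t*exp(2*t), 3*t^2*exp(2*t)/2 - 5*t*exp(2*t) + exp(2*t)]

Strategy: write B = P · J · P⁻¹ where J is a Jordan canonical form, so e^{tB} = P · e^{tJ} · P⁻¹, and e^{tJ} can be computed block-by-block.

B has Jordan form
J =
  [2, 1, 0]
  [0, 2, 1]
  [0, 0, 2]
(up to reordering of blocks).

Per-block formulas:
  For a 3×3 Jordan block J_3(2): exp(t · J_3(2)) = e^(2t)·(I + t·N + (t^2/2)·N^2), where N is the 3×3 nilpotent shift.

After assembling e^{tJ} and conjugating by P, we get:

e^{tB} =
  [-3*t^2*exp(2*t)/2 + 8*t*exp(2*t) + exp(2*t), t^2*exp(2*t)/2 - 3*t*exp(2*t), -3*t^2*exp(2*t)/2 + 8*t*exp(2*t)]
  [9*t*exp(2*t), -3*t*exp(2*t) + exp(2*t), 9*t*exp(2*t)]
  [3*t^2*exp(2*t)/2 - 5*t*exp(2*t), -t^2*exp(2*t)/2 + 2*t*exp(2*t), 3*t^2*exp(2*t)/2 - 5*t*exp(2*t) + exp(2*t)]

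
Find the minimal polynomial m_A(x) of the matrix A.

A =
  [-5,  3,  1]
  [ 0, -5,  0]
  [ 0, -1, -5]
x^3 + 15*x^2 + 75*x + 125

The characteristic polynomial is χ_A(x) = (x + 5)^3, so the eigenvalues are known. The minimal polynomial is
  m_A(x) = Π_λ (x − λ)^{k_λ}
where k_λ is the size of the *largest* Jordan block for λ (equivalently, the smallest k with (A − λI)^k v = 0 for every generalised eigenvector v of λ).

  λ = -5: largest Jordan block has size 3, contributing (x + 5)^3

So m_A(x) = (x + 5)^3 = x^3 + 15*x^2 + 75*x + 125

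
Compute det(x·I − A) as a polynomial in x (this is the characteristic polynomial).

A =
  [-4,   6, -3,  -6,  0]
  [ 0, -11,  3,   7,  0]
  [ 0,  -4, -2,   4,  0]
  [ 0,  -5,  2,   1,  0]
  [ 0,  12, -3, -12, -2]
x^5 + 18*x^4 + 128*x^3 + 448*x^2 + 768*x + 512

Expanding det(x·I − A) (e.g. by cofactor expansion or by noting that A is similar to its Jordan form J, which has the same characteristic polynomial as A) gives
  χ_A(x) = x^5 + 18*x^4 + 128*x^3 + 448*x^2 + 768*x + 512
which factors as (x + 2)*(x + 4)^4. The eigenvalues (with algebraic multiplicities) are λ = -4 with multiplicity 4, λ = -2 with multiplicity 1.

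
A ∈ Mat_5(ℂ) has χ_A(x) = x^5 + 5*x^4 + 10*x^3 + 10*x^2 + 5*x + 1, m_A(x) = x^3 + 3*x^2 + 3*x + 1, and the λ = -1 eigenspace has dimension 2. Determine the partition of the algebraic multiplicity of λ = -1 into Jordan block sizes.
Block sizes for λ = -1: [3, 2]

Step 1 — from the characteristic polynomial, algebraic multiplicity of λ = -1 is 5. From dim ker(A − (-1)·I) = 2, there are exactly 2 Jordan blocks for λ = -1.
Step 2 — from the minimal polynomial, the factor (x + 1)^3 tells us the largest block for λ = -1 has size 3.
Step 3 — with total size 5, 2 blocks, and largest block 3, the block sizes (in nonincreasing order) are [3, 2].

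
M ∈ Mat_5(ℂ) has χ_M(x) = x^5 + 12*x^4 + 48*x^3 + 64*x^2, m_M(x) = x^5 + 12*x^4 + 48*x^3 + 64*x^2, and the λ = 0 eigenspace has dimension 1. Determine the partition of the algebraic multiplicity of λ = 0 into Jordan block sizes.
Block sizes for λ = 0: [2]

Step 1 — from the characteristic polynomial, algebraic multiplicity of λ = 0 is 2. From dim ker(M − (0)·I) = 1, there are exactly 1 Jordan blocks for λ = 0.
Step 2 — from the minimal polynomial, the factor (x − 0)^2 tells us the largest block for λ = 0 has size 2.
Step 3 — with total size 2, 1 blocks, and largest block 2, the block sizes (in nonincreasing order) are [2].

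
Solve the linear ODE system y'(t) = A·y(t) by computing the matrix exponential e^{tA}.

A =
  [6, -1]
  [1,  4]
e^{tA} =
  [t*exp(5*t) + exp(5*t), -t*exp(5*t)]
  [t*exp(5*t), -t*exp(5*t) + exp(5*t)]

Strategy: write A = P · J · P⁻¹ where J is a Jordan canonical form, so e^{tA} = P · e^{tJ} · P⁻¹, and e^{tJ} can be computed block-by-block.

A has Jordan form
J =
  [5, 1]
  [0, 5]
(up to reordering of blocks).

Per-block formulas:
  For a 2×2 Jordan block J_2(5): exp(t · J_2(5)) = e^(5t)·(I + t·N), where N is the 2×2 nilpotent shift.

After assembling e^{tJ} and conjugating by P, we get:

e^{tA} =
  [t*exp(5*t) + exp(5*t), -t*exp(5*t)]
  [t*exp(5*t), -t*exp(5*t) + exp(5*t)]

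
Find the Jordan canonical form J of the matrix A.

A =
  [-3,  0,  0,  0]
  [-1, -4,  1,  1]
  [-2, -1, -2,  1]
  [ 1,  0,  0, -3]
J_2(-3) ⊕ J_2(-3)

The characteristic polynomial is
  det(x·I − A) = x^4 + 12*x^3 + 54*x^2 + 108*x + 81 = (x + 3)^4

Eigenvalues and multiplicities (the geometric multiplicity of λ is n − rank(A − λI), which equals the number of Jordan blocks for λ):
  λ = -3: algebraic multiplicity = 4, geometric multiplicity = 2

Determining the block sizes for each eigenvalue:
  λ = -3: with am = 4 and gm = 2, the partition is not yet determined (e.g. several partitions of 4 into 2 parts exist). Let N = A − (-3)·I. Computing rank(N^1) = 2, rank(N^2) = 0; the number of blocks of size ≥ j is rank(N^{j−1}) − rank(N^j), giving [2, 2]. So we have 2 block(s) of size 2 → block sizes [2, 2]

Assembling the blocks gives a Jordan form
J =
  [-3,  1,  0,  0]
  [ 0, -3,  0,  0]
  [ 0,  0, -3,  1]
  [ 0,  0,  0, -3]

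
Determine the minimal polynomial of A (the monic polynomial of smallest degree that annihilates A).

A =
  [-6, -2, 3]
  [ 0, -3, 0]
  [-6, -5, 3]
x^3 + 6*x^2 + 9*x

The characteristic polynomial is χ_A(x) = x*(x + 3)^2, so the eigenvalues are known. The minimal polynomial is
  m_A(x) = Π_λ (x − λ)^{k_λ}
where k_λ is the size of the *largest* Jordan block for λ (equivalently, the smallest k with (A − λI)^k v = 0 for every generalised eigenvector v of λ).

  λ = -3: largest Jordan block has size 2, contributing (x + 3)^2
  λ = 0: largest Jordan block has size 1, contributing (x − 0)

So m_A(x) = x*(x + 3)^2 = x^3 + 6*x^2 + 9*x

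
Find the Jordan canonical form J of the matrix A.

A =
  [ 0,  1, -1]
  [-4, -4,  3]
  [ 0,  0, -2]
J_3(-2)

The characteristic polynomial is
  det(x·I − A) = x^3 + 6*x^2 + 12*x + 8 = (x + 2)^3

Eigenvalues and multiplicities (the geometric multiplicity of λ is n − rank(A − λI), which equals the number of Jordan blocks for λ):
  λ = -2: algebraic multiplicity = 3, geometric multiplicity = 1

Determining the block sizes for each eigenvalue:
  λ = -2: one block (gm = 1), so the single block has size am = 3 → block sizes [3]

Assembling the blocks gives a Jordan form
J =
  [-2,  1,  0]
  [ 0, -2,  1]
  [ 0,  0, -2]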